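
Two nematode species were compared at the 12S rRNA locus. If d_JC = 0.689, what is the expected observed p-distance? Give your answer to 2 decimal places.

p = (3/4)(1 − e^(−4d/3)) = 0.75 × (1 − e^(-0.918667)) = 0.75 × (1 − 0.399051) = 0.450712.

0.45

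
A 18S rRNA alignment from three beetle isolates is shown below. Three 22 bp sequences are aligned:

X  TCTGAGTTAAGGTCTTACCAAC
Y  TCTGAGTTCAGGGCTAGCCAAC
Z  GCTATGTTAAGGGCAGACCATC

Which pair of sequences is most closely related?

X–Y: 4/22 differ, p = 0.182, d = 0.208.
X–Z: 7/22 differ, p = 0.318, d = 0.414.
Y–Z: 8/22 differ, p = 0.364, d = 0.497.
The smallest distance is between X and Y.

X and Y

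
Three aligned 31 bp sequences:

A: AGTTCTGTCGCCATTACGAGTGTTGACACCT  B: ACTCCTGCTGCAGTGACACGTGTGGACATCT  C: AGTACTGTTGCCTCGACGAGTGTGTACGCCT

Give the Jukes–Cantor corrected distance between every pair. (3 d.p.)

d(A,B) = 0.481, d(A,C) = 0.316, d(B,C) = 0.481

A–B: 11/31 sites differ → p ≈ 0.354839, d = −0.75 ln(1 − 0.473119) = 0.480585 ≈ 0.481.
A–C: 8/31 sites differ → p ≈ 0.258065, d = −0.75 ln(1 − 0.344087) = 0.316295 ≈ 0.316.
B–C: 11/31 sites differ → p ≈ 0.354839, d = −0.75 ln(1 − 0.473119) = 0.480585 ≈ 0.481.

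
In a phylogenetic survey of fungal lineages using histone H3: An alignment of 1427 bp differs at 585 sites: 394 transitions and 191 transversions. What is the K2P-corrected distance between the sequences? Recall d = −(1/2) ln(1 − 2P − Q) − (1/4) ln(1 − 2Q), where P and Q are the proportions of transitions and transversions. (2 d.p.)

P = 394/1427 ≈ 0.276104 and Q = 191/1427 ≈ 0.133847.
Under the Kimura two-parameter model, d = −½ ln(1 − 2P − Q) − ¼ ln(1 − 2Q).
1 − 2P − Q = 0.313945, giving −½ ln(0.313945) = 0.579269.
1 − 2Q = 0.732306, giving −¼ ln(0.732306) = 0.077889.
d = 0.579269 + 0.077889 = 0.657158.

0.66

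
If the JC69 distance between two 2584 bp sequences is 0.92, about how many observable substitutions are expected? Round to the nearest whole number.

1370

Invert JC69: p = (3/4)(1 − e^(−4d/3)) = 0.75 × (1 − e^(-1.226667)) = 0.75 × (1 − 0.293268) = 0.530049.
Expected differing sites = pL ≈ 0.530049 × 2584 = 1369.646616 ≈ 1370.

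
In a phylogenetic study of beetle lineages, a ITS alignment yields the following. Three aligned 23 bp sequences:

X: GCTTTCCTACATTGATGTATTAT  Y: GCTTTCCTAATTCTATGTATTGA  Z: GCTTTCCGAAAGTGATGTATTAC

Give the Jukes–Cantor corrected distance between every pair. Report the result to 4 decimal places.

X–Y: 6/23 sites differ → p ≈ 0.26087, d = −0.75 ln(1 − 0.347827) = 0.320584 ≈ 0.3206.
X–Z: 4/23 sites differ → p ≈ 0.173913, d = −0.75 ln(1 − 0.231884) = 0.197861 ≈ 0.1979.
Y–Z: 7/23 sites differ → p ≈ 0.304348, d = −0.75 ln(1 − 0.405797) = 0.390401 ≈ 0.3904.

d(X,Y) = 0.3206, d(X,Z) = 0.1979, d(Y,Z) = 0.3904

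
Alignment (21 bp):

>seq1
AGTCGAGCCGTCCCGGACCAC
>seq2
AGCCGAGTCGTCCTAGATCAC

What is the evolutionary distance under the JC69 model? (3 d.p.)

The sequences differ at 5 of 21 sites (3, 8, 14, 15, 18), so p = 5/21 ≈ 0.238095.
d = −(3/4) ln(1 − 4p/3) = −0.75 ln(1 − 0.31746) = −0.75 ln(0.68254)
  = −0.75 × (-0.381934) = 0.286451 substitutions/site.

0.286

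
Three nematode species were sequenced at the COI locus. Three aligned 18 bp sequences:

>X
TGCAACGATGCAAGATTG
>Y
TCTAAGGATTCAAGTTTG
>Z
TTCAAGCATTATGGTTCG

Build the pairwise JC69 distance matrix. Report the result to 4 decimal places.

d(X,Y) = 0.3470, d(X,Z) = 0.8240, d(Y,Z) = 0.5482

X–Y: 5/18 sites differ → p ≈ 0.277778, d = −0.75 ln(1 − 0.370371) = 0.346968 ≈ 0.3470.
X–Z: 9/18 sites differ → p = 0.5, d = −0.75 ln(1 − 0.666667) = 0.823960 ≈ 0.8240.
Y–Z: 7/18 sites differ → p ≈ 0.388889, d = −0.75 ln(1 − 0.518519) = 0.548166 ≈ 0.5482.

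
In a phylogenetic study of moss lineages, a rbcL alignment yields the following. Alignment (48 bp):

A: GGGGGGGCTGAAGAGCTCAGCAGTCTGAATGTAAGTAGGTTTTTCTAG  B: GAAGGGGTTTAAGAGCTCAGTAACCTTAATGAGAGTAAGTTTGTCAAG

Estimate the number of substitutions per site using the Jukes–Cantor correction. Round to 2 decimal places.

The sequences differ at 13 of 48 sites, so p = 13/48 ≈ 0.270833.
d = −(3/4) ln(1 − 4p/3) = −0.75 ln(1 − 0.361111) = −0.75 ln(0.638889)
  = −0.75 × (-0.448025) = 0.336019 substitutions/site.

0.34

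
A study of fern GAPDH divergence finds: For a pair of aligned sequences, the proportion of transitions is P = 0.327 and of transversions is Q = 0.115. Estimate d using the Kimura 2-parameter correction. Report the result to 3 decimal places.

Under the Kimura two-parameter model, d = −½ ln(1 − 2P − Q) − ¼ ln(1 − 2Q).
1 − 2P − Q = 0.231, giving −½ ln(0.231) = 0.732669.
1 − 2Q = 0.77, giving −¼ ln(0.77) = 0.065341.
d = 0.732669 + 0.065341 = 0.798010.

0.798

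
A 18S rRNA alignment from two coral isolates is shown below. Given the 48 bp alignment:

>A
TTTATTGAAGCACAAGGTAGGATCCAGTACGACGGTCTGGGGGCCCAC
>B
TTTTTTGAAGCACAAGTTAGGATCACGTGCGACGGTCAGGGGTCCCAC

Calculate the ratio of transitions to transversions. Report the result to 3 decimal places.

0.167

Transitions are A↔G and C↔T; transversions are all other mismatches.
Transitions: 1. Transversions: 6.
R = 1/6 = 0.166666… ≈ 0.167 (to 3 d.p.).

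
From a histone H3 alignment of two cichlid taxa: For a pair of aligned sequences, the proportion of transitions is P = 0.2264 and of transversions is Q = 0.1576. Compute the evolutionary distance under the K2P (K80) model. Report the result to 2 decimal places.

0.57

Under the Kimura two-parameter model, d = −½ ln(1 − 2P − Q) − ¼ ln(1 − 2Q).
1 − 2P − Q = 0.3896, giving −½ ln(0.3896) = 0.471317.
1 − 2Q = 0.6848, giving −¼ ln(0.6848) = 0.094657.
d = 0.471317 + 0.094657 = 0.565974.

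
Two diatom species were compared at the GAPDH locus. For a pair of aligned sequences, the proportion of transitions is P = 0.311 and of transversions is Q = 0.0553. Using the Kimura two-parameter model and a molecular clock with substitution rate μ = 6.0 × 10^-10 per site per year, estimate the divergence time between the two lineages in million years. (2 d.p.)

Under the Kimura two-parameter model, d = −½ ln(1 − 2P − Q) − ¼ ln(1 − 2Q).
1 − 2P − Q = 0.3227, giving −½ ln(0.3227) = 0.565516.
1 − 2Q = 0.8894, giving −¼ ln(0.8894) = 0.029302.
d = 0.565516 + 0.029302 = 0.594818.
Under a molecular clock d = 2μt, so t = d/(2μ) = 0.594818 / (2 × 6.0 × 10^-10) = 495.68 million years.

495.68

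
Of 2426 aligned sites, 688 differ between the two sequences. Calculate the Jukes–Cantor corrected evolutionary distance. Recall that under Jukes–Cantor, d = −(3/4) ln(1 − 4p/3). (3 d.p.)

0.356

p = 688/2426 ≈ 0.283594.
d = −(3/4) ln(1 − 4p/3) = −0.75 ln(1 − 0.378125) = −0.75 ln(0.621875)
  = −0.75 × (-0.475016) = 0.356262 substitutions/site.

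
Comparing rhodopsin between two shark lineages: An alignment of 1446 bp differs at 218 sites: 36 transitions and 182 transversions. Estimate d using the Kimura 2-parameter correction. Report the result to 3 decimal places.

0.169

P = 36/1446 ≈ 0.024896 and Q = 182/1446 ≈ 0.125864.
Under the Kimura two-parameter model, d = −½ ln(1 − 2P − Q) − ¼ ln(1 − 2Q).
1 − 2P − Q = 0.824344, giving −½ ln(0.824344) = 0.096584.
1 − 2Q = 0.748272, giving −¼ ln(0.748272) = 0.072497.
d = 0.096584 + 0.072497 = 0.169081.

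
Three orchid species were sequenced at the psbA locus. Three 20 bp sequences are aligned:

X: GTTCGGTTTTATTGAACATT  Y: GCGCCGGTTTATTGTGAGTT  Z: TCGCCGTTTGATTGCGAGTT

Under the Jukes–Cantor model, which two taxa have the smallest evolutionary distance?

Y and Z

X–Y: 8/20 differ, p = 0.400, d = 0.572.
X–Z: 9/20 differ, p = 0.450, d = 0.687.
Y–Z: 4/20 differ, p = 0.200, d = 0.233.
The smallest distance is between Y and Z.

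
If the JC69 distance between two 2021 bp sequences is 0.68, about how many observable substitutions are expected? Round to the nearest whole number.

904

Invert JC69: p = (3/4)(1 − e^(−4d/3)) = 0.75 × (1 − e^(-0.906667)) = 0.75 × (1 − 0.403868) = 0.447099.
Expected differing sites = pL ≈ 0.447099 × 2021 = 903.587079 ≈ 904.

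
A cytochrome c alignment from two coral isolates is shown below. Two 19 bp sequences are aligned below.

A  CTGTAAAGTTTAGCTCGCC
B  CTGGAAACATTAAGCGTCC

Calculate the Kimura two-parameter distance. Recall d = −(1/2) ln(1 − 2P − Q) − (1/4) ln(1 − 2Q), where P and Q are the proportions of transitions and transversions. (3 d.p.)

Of 19 sites, 2 differences are transitions and 6 are transversions, so P = 2/19 ≈ 0.105263 and Q = 6/19 ≈ 0.315789.
Under the Kimura two-parameter model, d = −½ ln(1 − 2P − Q) − ¼ ln(1 − 2Q).
1 − 2P − Q = 0.473685, giving −½ ln(0.473685) = 0.373606.
1 − 2Q = 0.368422, giving −¼ ln(0.368422) = 0.249632.
d = 0.373606 + 0.249632 = 0.623238.

0.623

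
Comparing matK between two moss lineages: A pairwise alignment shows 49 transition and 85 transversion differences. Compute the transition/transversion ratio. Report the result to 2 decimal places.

0.58

R = 49/85 = 0.576470… ≈ 0.58 (to 2 d.p.).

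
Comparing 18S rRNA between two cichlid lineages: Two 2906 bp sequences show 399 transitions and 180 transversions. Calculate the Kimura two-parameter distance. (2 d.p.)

0.24

P = 399/2906 ≈ 0.137302 and Q = 180/2906 ≈ 0.061941.
Under the Kimura two-parameter model, d = −½ ln(1 − 2P − Q) − ¼ ln(1 − 2Q).
1 − 2P − Q = 0.663455, giving −½ ln(0.663455) = 0.205147.
1 − 2Q = 0.876118, giving −¼ ln(0.876118) = 0.033064.
d = 0.205147 + 0.033064 = 0.238211.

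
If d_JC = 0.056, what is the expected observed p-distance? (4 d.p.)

0.0540

p = (3/4)(1 − e^(−4d/3)) = 0.75 × (1 − e^(-0.074667)) = 0.75 × (1 − 0.928052) = 0.053961.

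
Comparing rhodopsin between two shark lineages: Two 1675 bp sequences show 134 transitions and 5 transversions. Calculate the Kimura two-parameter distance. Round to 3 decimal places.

P = 134/1675 = 0.08 and Q = 5/1675 ≈ 0.002985.
Under the Kimura two-parameter model, d = −½ ln(1 − 2P − Q) − ¼ ln(1 − 2Q).
1 − 2P − Q = 0.837015, giving −½ ln(0.837015) = 0.088957.
1 − 2Q = 0.99403, giving −¼ ln(0.99403) = 0.001497.
d = 0.088957 + 0.001497 = 0.090454.

0.090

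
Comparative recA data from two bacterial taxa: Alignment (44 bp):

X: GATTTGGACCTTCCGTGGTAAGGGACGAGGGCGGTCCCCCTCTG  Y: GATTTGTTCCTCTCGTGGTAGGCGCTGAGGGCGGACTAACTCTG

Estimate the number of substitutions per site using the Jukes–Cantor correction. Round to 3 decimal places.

The sequences differ at 12 of 44 sites, so p = 12/44 ≈ 0.272727.
d = −(3/4) ln(1 − 4p/3) = −0.75 ln(1 − 0.363636) = −0.75 ln(0.636364)
  = −0.75 × (-0.451985) = 0.338989 substitutions/site.

0.339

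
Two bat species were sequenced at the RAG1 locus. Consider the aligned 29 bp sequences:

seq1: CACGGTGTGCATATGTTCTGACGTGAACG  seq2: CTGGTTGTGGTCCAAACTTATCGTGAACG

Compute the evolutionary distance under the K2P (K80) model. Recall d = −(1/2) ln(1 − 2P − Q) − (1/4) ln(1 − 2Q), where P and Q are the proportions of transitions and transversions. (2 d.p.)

Of 29 sites, 5 differences are transitions and 9 are transversions, so P = 5/29 ≈ 0.172414 and Q = 9/29 ≈ 0.310345.
Under the Kimura two-parameter model, d = −½ ln(1 − 2P − Q) − ¼ ln(1 − 2Q).
1 − 2P − Q = 0.344827, giving −½ ln(0.344827) = 0.532356.
1 − 2Q = 0.37931, giving −¼ ln(0.37931) = 0.242350.
d = 0.532356 + 0.242350 = 0.774706.

0.77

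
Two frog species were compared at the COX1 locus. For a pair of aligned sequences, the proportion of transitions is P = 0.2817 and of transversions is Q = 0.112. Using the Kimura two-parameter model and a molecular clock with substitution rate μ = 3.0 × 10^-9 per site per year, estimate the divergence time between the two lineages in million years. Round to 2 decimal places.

104.33

Under the Kimura two-parameter model, d = −½ ln(1 − 2P − Q) − ¼ ln(1 − 2Q).
1 − 2P − Q = 0.3246, giving −½ ln(0.3246) = 0.562581.
1 − 2Q = 0.776, giving −¼ ln(0.776) = 0.063401.
d = 0.562581 + 0.063401 = 0.625982.
Under a molecular clock d = 2μt, so t = d/(2μ) = 0.625982 / (2 × 3.0 × 10^-9) = 104.33 million years.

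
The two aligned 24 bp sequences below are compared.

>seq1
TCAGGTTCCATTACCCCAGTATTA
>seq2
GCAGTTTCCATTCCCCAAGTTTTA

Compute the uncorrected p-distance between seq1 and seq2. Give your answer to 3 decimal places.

The sequences differ at 5 of 24 positions (sites 1, 5, 13, 17, 21).
p = 5/24 = 0.208333… ≈ 0.208 (to 3 d.p.).

0.208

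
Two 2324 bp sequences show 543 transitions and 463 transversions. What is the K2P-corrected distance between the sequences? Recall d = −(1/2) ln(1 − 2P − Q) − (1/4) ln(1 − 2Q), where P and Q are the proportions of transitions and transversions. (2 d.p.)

0.68

P = 543/2324 ≈ 0.233649 and Q = 463/2324 ≈ 0.199225.
Under the Kimura two-parameter model, d = −½ ln(1 − 2P − Q) − ¼ ln(1 − 2Q).
1 − 2P − Q = 0.333477, giving −½ ln(0.333477) = 0.549091.
1 − 2Q = 0.60155, giving −¼ ln(0.60155) = 0.127061.
d = 0.549091 + 0.127061 = 0.676152.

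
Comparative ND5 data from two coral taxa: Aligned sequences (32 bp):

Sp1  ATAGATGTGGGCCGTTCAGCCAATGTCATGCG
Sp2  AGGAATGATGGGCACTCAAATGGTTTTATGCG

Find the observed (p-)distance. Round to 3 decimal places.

The sequences differ at 15 of 32 positions.
p = 15/32 = 0.46875 ≈ 0.469 (to 3 d.p.).

0.469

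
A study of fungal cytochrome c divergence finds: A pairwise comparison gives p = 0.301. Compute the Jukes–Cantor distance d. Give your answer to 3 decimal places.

0.385

d = −(3/4) ln(1 − 4p/3) = −0.75 ln(1 − 0.401333) = −0.75 ln(0.598667)
  = −0.75 × (-0.513050) = 0.384788 substitutions/site.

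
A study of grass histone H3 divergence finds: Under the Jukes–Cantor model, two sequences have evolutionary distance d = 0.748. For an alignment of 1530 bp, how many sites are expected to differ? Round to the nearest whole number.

724

Invert JC69: p = (3/4)(1 − e^(−4d/3)) = 0.75 × (1 − e^(-0.997333)) = 0.75 × (1 − 0.368862) = 0.473354.
Expected differing sites = pL ≈ 0.473354 × 1530 = 724.23162 ≈ 724.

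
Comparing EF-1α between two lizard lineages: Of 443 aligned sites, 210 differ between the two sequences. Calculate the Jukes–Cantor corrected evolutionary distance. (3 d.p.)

p = 210/443 ≈ 0.474041.
d = −(3/4) ln(1 − 4p/3) = −0.75 ln(1 − 0.632055) = −0.75 ln(0.367945)
  = −0.75 × (-0.999822) = 0.749867 substitutions/site.

0.750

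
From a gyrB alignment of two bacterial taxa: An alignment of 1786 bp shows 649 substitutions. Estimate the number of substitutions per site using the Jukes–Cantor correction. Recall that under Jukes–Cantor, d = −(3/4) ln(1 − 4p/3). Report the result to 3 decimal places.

0.497

p = 649/1786 ≈ 0.363382.
d = −(3/4) ln(1 − 4p/3) = −0.75 ln(1 − 0.484509) = −0.75 ln(0.515491)
  = −0.75 × (-0.662635) = 0.496976 substitutions/site.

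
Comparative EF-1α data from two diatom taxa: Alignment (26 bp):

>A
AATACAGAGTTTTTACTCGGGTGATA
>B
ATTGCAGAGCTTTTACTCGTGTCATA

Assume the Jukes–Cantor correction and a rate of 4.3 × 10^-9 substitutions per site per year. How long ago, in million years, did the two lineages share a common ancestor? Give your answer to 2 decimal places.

25.84

The sequences differ at 5 of 26 sites (2, 4, 10, 20, 23), so p = 5/26 ≈ 0.192308.
d = −(3/4) ln(1 − 4p/3) = −0.75 ln(1 − 0.256411) = −0.75 ln(0.743589)
  = −0.75 × (-0.296267) = 0.222200 substitutions/site.
Under a molecular clock d = 2μt, so t = d/(2μ) = 0.222200 / (2 × 4.3 × 10^-9) = 25.84 million years.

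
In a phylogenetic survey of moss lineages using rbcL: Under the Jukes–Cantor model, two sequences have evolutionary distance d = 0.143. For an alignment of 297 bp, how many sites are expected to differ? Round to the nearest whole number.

39

Invert JC69: p = (3/4)(1 − e^(−4d/3)) = 0.75 × (1 − e^(-0.190667)) = 0.75 × (1 − 0.826408) = 0.130194.
Expected differing sites = pL ≈ 0.130194 × 297 = 38.667618 ≈ 39.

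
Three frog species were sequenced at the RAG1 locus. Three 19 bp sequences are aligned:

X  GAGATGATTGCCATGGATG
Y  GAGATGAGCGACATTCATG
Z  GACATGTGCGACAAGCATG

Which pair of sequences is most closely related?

X–Y: 5/19 differ, p = 0.263, d = 0.324.
X–Z: 7/19 differ, p = 0.368, d = 0.507.
Y–Z: 4/19 differ, p = 0.211, d = 0.247.
The smallest distance is between Y and Z.

Y and Z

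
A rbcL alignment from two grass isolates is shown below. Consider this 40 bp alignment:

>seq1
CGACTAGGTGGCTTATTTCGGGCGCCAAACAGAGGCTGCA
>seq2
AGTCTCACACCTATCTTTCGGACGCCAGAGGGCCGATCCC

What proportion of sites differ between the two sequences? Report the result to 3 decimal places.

The sequences differ at 20 of 40 positions.
p = 20/40 = 0.500.

0.500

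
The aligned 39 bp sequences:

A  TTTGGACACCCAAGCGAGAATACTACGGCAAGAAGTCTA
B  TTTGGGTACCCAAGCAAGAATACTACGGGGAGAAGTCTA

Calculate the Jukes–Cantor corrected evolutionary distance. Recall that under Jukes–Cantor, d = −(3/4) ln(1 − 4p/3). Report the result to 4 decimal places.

0.1406

The sequences differ at 5 of 39 sites (6, 7, 16, 29, 30), so p = 5/39 ≈ 0.128205.
d = −(3/4) ln(1 − 4p/3) = −0.75 ln(1 − 0.17094) = −0.75 ln(0.82906)
  = −0.75 × (-0.187463) = 0.140597 substitutions/site.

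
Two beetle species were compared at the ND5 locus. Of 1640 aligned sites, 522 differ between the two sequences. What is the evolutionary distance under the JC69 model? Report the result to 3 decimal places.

0.414

p = 522/1640 ≈ 0.318293.
d = −(3/4) ln(1 − 4p/3) = −0.75 ln(1 − 0.424391) = −0.75 ln(0.575609)
  = −0.75 × (-0.552327) = 0.414245 substitutions/site.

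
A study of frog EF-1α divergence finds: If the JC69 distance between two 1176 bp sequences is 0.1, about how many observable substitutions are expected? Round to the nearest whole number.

Invert JC69: p = (3/4)(1 − e^(−4d/3)) = 0.75 × (1 − e^(-0.133333)) = 0.75 × (1 − 0.875174) = 0.093620.
Expected differing sites = pL ≈ 0.093620 × 1176 = 110.09712 ≈ 110.

110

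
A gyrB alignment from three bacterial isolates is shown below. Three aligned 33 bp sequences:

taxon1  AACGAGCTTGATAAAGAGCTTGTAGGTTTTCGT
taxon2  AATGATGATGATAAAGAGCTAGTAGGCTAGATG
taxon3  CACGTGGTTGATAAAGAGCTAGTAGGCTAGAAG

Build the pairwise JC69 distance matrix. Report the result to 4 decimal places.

d(taxon1,taxon2) = 0.4408, d(taxon1,taxon3) = 0.3882, d(taxon2,taxon3) = 0.2082

taxon1–taxon2: 11/33 sites differ → p ≈ 0.333333, d = −0.75 ln(1 − 0.444444) = 0.440839 ≈ 0.4408.
taxon1–taxon3: 10/33 sites differ → p ≈ 0.30303, d = −0.75 ln(1 − 0.40404) = 0.388186 ≈ 0.3882.
taxon2–taxon3: 6/33 sites differ → p ≈ 0.181818, d = −0.75 ln(1 − 0.242424) = 0.208224 ≈ 0.2082.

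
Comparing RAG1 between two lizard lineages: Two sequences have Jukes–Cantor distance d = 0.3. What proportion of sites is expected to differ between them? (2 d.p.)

0.25

p = (3/4)(1 − e^(−4d/3)) = 0.75 × (1 − e^(-0.4)) = 0.75 × (1 − 0.670320) = 0.247260.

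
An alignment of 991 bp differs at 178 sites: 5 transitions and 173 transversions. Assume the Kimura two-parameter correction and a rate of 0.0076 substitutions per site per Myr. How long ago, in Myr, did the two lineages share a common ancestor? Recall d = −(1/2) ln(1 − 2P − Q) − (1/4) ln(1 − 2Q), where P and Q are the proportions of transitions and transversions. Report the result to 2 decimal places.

13.78

P = 5/991 ≈ 0.005045 and Q = 173/991 ≈ 0.174571.
Under the Kimura two-parameter model, d = −½ ln(1 − 2P − Q) − ¼ ln(1 − 2Q).
1 − 2P − Q = 0.815339, giving −½ ln(0.815339) = 0.102076.
1 − 2Q = 0.650858, giving −¼ ln(0.650858) = 0.107366.
d = 0.102076 + 0.107366 = 0.209442.
Under a molecular clock d = 2μt, so t = d/(2μ) = 0.209442 / (2 × 0.0076) = 13.78 Myr.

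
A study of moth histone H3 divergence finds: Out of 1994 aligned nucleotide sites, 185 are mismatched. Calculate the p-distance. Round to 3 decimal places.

p = 185/1994 = 0.092778… ≈ 0.093 (to 3 d.p.).

0.093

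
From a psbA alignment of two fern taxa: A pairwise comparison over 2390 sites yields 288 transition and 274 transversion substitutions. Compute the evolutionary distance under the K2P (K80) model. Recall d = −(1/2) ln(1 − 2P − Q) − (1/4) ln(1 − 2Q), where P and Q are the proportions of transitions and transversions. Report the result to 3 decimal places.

P = 288/2390 ≈ 0.120502 and Q = 274/2390 ≈ 0.114644.
Under the Kimura two-parameter model, d = −½ ln(1 − 2P − Q) − ¼ ln(1 − 2Q).
1 − 2P − Q = 0.644352, giving −½ ln(0.644352) = 0.219755.
1 − 2Q = 0.770712, giving −¼ ln(0.770712) = 0.065110.
d = 0.219755 + 0.065110 = 0.284865.

0.285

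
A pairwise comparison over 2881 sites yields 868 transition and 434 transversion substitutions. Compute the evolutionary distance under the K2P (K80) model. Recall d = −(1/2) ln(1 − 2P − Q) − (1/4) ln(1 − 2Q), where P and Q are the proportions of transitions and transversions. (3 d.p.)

P = 868/2881 ≈ 0.301284 and Q = 434/2881 ≈ 0.150642.
Under the Kimura two-parameter model, d = −½ ln(1 − 2P − Q) − ¼ ln(1 − 2Q).
1 − 2P − Q = 0.24679, giving −½ ln(0.24679) = 0.699609.
1 − 2Q = 0.698716, giving −¼ ln(0.698716) = 0.089628.
d = 0.699609 + 0.089628 = 0.789237.

0.789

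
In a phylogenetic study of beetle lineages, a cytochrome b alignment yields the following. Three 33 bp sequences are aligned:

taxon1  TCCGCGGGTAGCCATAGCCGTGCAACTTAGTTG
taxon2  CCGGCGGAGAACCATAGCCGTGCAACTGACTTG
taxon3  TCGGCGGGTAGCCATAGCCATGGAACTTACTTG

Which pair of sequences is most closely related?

taxon1–taxon2: 7/33 differ, p = 0.212, d = 0.249.
taxon1–taxon3: 4/33 differ, p = 0.121, d = 0.132.
taxon2–taxon3: 7/33 differ, p = 0.212, d = 0.249.
The smallest distance is between taxon1 and taxon3.

taxon1 and taxon3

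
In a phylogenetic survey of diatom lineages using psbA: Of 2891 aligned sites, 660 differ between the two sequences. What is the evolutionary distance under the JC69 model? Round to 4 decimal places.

p = 660/2891 ≈ 0.228295.
d = −(3/4) ln(1 − 4p/3) = −0.75 ln(1 − 0.304393) = −0.75 ln(0.695607)
  = −0.75 × (-0.362970) = 0.272228 substitutions/site.

0.2722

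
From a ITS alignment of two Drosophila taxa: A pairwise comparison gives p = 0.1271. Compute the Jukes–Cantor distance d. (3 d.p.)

d = −(3/4) ln(1 − 4p/3) = −0.75 ln(1 − 0.169467) = −0.75 ln(0.830533)
  = −0.75 × (-0.185688) = 0.139266 substitutions/site.

0.139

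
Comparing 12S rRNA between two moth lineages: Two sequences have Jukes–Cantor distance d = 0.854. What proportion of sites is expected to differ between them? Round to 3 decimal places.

p = (3/4)(1 − e^(−4d/3)) = 0.75 × (1 − e^(-1.138667)) = 0.75 × (1 − 0.320246) = 0.509816.

0.510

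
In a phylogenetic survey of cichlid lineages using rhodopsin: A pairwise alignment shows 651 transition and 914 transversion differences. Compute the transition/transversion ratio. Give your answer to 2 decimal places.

0.71

R = 651/914 = 0.712253… ≈ 0.71 (to 2 d.p.).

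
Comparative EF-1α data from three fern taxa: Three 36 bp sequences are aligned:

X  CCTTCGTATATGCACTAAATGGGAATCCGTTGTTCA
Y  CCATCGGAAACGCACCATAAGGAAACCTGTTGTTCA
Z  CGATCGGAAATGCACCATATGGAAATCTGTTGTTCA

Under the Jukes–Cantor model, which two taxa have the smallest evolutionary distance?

X–Y: 10/36 differ, p = 0.278, d = 0.347.
X–Z: 8/36 differ, p = 0.222, d = 0.264.
Y–Z: 4/36 differ, p = 0.111, d = 0.120.
The smallest distance is between Y and Z.

Y and Z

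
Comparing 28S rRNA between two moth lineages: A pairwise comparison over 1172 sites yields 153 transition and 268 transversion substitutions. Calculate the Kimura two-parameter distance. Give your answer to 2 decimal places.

P = 153/1172 ≈ 0.130546 and Q = 268/1172 ≈ 0.228669.
Under the Kimura two-parameter model, d = −½ ln(1 − 2P − Q) − ¼ ln(1 − 2Q).
1 − 2P − Q = 0.510239, giving −½ ln(0.510239) = 0.336438.
1 − 2Q = 0.542662, giving −¼ ln(0.542662) = 0.152817.
d = 0.336438 + 0.152817 = 0.489255.

0.49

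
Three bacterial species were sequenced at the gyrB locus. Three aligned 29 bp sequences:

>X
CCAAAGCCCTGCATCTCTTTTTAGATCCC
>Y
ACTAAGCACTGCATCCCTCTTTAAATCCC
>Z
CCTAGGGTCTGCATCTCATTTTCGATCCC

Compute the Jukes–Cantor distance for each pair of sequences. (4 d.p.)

X–Y: 6/29 sites differ → p ≈ 0.206897, d = −0.75 ln(1 − 0.275863) = 0.242081 ≈ 0.2421.
X–Z: 6/29 sites differ → p ≈ 0.206897, d = −0.75 ln(1 − 0.275863) = 0.242081 ≈ 0.2421.
Y–Z: 9/29 sites differ → p ≈ 0.310345, d = −0.75 ln(1 − 0.413793) = 0.400562 ≈ 0.4006.

d(X,Y) = 0.2421, d(X,Z) = 0.2421, d(Y,Z) = 0.4006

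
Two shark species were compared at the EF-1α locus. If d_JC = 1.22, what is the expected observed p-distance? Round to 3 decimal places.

p = (3/4)(1 − e^(−4d/3)) = 0.75 × (1 − e^(-1.626667)) = 0.75 × (1 − 0.196584) = 0.602562.

0.603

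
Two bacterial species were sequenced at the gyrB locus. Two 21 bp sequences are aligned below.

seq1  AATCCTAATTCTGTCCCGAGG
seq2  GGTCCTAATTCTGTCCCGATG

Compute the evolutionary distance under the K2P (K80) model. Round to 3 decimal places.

Of 21 sites, 2 differences are transitions and 1 are transversions, so P = 2/21 ≈ 0.095238 and Q = 1/21 ≈ 0.047619.
Under the Kimura two-parameter model, d = −½ ln(1 − 2P − Q) − ¼ ln(1 − 2Q).
1 − 2P − Q = 0.761905, giving −½ ln(0.761905) = 0.135967.
1 − 2Q = 0.904762, giving −¼ ln(0.904762) = 0.025021.
d = 0.135967 + 0.025021 = 0.160988.

0.161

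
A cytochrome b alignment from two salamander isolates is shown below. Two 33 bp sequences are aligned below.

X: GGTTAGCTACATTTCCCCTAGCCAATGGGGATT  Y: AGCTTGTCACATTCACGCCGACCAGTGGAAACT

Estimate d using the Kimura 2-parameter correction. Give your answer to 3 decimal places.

0.903

Of 33 sites, 12 differences are transitions and 3 are transversions, so P = 12/33 ≈ 0.363636 and Q = 3/33 ≈ 0.090909.
Under the Kimura two-parameter model, d = −½ ln(1 − 2P − Q) − ¼ ln(1 − 2Q).
1 − 2P − Q = 0.181819, giving −½ ln(0.181819) = 0.852372.
1 − 2Q = 0.818182, giving −¼ ln(0.818182) = 0.050168.
d = 0.852372 + 0.050168 = 0.902540.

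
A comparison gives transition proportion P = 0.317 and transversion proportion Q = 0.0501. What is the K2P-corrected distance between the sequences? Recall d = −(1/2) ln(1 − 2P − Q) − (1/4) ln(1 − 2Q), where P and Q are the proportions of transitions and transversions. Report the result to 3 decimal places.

0.603

Under the Kimura two-parameter model, d = −½ ln(1 − 2P − Q) − ¼ ln(1 − 2Q).
1 − 2P − Q = 0.3159, giving −½ ln(0.3159) = 0.576165.
1 − 2Q = 0.8998, giving −¼ ln(0.8998) = 0.026396.
d = 0.576165 + 0.026396 = 0.602561.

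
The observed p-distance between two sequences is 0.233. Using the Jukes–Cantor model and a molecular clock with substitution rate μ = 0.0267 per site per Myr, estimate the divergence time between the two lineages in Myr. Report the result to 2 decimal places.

5.23

d = −(3/4) ln(1 − 4p/3) = −0.75 ln(1 − 0.310667) = −0.75 ln(0.689333)
  = −0.75 × (-0.372031) = 0.279023 substitutions/site.
Under a molecular clock d = 2μt, so t = d/(2μ) = 0.279023 / (2 × 0.0267) = 5.23 Myr.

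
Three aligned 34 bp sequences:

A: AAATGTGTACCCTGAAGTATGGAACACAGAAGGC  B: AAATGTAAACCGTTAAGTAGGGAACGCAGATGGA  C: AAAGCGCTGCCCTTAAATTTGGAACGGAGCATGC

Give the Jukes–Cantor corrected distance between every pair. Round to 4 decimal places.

d(A,B) = 0.2824, d(A,C) = 0.4770, d(B,C) = 0.6655

A–B: 8/34 sites differ → p ≈ 0.235294, d = −0.75 ln(1 − 0.313725) = 0.282358 ≈ 0.2824.
A–C: 12/34 sites differ → p ≈ 0.352941, d = −0.75 ln(1 − 0.470588) = 0.476991 ≈ 0.4770.
B–C: 15/34 sites differ → p ≈ 0.441176, d = −0.75 ln(1 − 0.588235) = 0.665477 ≈ 0.6655.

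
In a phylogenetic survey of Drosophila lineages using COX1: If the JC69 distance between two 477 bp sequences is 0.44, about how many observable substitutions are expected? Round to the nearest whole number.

159

Invert JC69: p = (3/4)(1 − e^(−4d/3)) = 0.75 × (1 − e^(-0.586667)) = 0.75 × (1 − 0.556178) = 0.332867.
Expected differing sites = pL ≈ 0.332867 × 477 = 158.777559 ≈ 159.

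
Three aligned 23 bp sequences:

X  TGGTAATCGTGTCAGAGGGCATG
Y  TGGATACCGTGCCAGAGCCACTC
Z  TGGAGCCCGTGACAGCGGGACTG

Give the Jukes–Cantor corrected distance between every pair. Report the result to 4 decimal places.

X–Y: 9/23 sites differ → p ≈ 0.391304, d = −0.75 ln(1 − 0.521739) = 0.553199 ≈ 0.5532.
X–Z: 8/23 sites differ → p ≈ 0.347826, d = −0.75 ln(1 − 0.463768) = 0.467391 ≈ 0.4674.
Y–Z: 7/23 sites differ → p ≈ 0.304348, d = −0.75 ln(1 − 0.405797) = 0.390401 ≈ 0.3904.

d(X,Y) = 0.5532, d(X,Z) = 0.4674, d(Y,Z) = 0.3904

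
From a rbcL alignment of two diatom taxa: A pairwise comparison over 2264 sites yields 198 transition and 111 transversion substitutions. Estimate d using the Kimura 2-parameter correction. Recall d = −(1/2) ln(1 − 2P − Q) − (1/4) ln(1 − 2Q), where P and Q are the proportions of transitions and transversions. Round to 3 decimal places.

P = 198/2264 ≈ 0.087456 and Q = 111/2264 ≈ 0.049028.
Under the Kimura two-parameter model, d = −½ ln(1 − 2P − Q) − ¼ ln(1 − 2Q).
1 − 2P − Q = 0.77606, giving −½ ln(0.77606) = 0.126763.
1 − 2Q = 0.901944, giving −¼ ln(0.901944) = 0.025801.
d = 0.126763 + 0.025801 = 0.152564.

0.153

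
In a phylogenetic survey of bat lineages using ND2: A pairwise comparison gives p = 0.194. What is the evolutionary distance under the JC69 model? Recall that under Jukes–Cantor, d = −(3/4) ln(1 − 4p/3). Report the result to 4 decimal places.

0.2245

d = −(3/4) ln(1 − 4p/3) = −0.75 ln(1 − 0.258667) = −0.75 ln(0.741333)
  = −0.75 × (-0.299305) = 0.224479 substitutions/site.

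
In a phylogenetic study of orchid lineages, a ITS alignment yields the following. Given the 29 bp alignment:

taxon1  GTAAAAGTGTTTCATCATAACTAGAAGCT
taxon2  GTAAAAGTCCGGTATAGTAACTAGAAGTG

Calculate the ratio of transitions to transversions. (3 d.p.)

Transitions are A↔G and C↔T; transversions are all other mismatches.
Transitions: 4. Transversions: 5.
R = 4/5 = 0.800.

0.800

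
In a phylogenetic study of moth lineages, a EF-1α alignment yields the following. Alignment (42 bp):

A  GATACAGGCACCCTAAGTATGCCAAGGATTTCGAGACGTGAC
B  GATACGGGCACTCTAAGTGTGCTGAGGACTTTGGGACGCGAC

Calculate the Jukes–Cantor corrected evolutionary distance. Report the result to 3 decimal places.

0.252

The sequences differ at 9 of 42 sites (6, 12, 19, 23, 24, 29, 32, 34, 39), so p = 9/42 ≈ 0.214286.
d = −(3/4) ln(1 − 4p/3) = −0.75 ln(1 − 0.285715) = −0.75 ln(0.714285)
  = −0.75 × (-0.336473) = 0.252355 substitutions/site.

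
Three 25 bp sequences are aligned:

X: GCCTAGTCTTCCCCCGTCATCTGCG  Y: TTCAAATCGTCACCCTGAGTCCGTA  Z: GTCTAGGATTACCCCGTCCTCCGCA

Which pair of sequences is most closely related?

X and Z

X–Y: 13/25 differ, p = 0.520, d = 0.886.
X–Z: 7/25 differ, p = 0.280, d = 0.351.
Y–Z: 13/25 differ, p = 0.520, d = 0.886.
The smallest distance is between X and Z.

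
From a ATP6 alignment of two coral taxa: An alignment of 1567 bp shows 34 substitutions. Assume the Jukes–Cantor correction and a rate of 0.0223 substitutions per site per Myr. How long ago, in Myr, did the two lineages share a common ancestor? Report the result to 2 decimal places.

p = 34/1567 ≈ 0.021698.
d = −(3/4) ln(1 − 4p/3) = −0.75 ln(1 − 0.028931) = −0.75 ln(0.971069)
  = −0.75 × (-0.029358) = 0.022019 substitutions/site.
Under a molecular clock d = 2μt, so t = d/(2μ) = 0.022019 / (2 × 0.0223) = 0.49 Myr.

0.49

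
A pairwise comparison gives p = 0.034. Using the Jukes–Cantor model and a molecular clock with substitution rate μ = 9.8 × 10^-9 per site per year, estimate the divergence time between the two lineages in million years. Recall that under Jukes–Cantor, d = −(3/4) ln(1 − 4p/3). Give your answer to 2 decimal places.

1.78

d = −(3/4) ln(1 − 4p/3) = −0.75 ln(1 − 0.045333) = −0.75 ln(0.954667)
  = −0.75 × (-0.046393) = 0.034795 substitutions/site.
Under a molecular clock d = 2μt, so t = d/(2μ) = 0.034795 / (2 × 9.8 × 10^-9) = 1.78 million years.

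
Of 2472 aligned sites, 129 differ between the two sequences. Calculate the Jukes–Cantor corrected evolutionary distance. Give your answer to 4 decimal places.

p = 129/2472 ≈ 0.052184.
d = −(3/4) ln(1 − 4p/3) = −0.75 ln(1 − 0.069579) = −0.75 ln(0.930421)
  = −0.75 × (-0.072118) = 0.054089 substitutions/site.

0.0541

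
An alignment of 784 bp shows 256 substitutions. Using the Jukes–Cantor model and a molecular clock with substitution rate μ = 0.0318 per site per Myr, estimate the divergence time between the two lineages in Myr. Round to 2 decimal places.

6.74

p = 256/784 ≈ 0.326531.
d = −(3/4) ln(1 − 4p/3) = −0.75 ln(1 − 0.435375) = −0.75 ln(0.564625)
  = −0.75 × (-0.571593) = 0.428695 substitutions/site.
Under a molecular clock d = 2μt, so t = d/(2μ) = 0.428695 / (2 × 0.0318) = 6.74 Myr.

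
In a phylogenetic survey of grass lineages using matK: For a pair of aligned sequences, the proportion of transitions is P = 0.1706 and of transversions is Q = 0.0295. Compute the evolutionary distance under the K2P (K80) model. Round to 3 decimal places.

Under the Kimura two-parameter model, d = −½ ln(1 − 2P − Q) − ¼ ln(1 − 2Q).
1 − 2P − Q = 0.6293, giving −½ ln(0.6293) = 0.231574.
1 − 2Q = 0.941, giving −¼ ln(0.941) = 0.015203.
d = 0.231574 + 0.015203 = 0.246777.

0.247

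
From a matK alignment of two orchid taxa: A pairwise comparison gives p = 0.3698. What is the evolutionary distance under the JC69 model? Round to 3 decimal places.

d = −(3/4) ln(1 − 4p/3) = −0.75 ln(1 − 0.493067) = −0.75 ln(0.506933)
  = −0.75 × (-0.679376) = 0.509532 substitutions/site.

0.510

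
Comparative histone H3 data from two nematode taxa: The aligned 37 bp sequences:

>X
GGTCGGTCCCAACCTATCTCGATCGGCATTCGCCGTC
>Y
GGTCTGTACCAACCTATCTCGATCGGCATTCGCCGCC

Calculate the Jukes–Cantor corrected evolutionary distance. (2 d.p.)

0.09

The sequences differ at 3 of 37 sites (5, 8, 36), so p = 3/37 ≈ 0.081081.
d = −(3/4) ln(1 − 4p/3) = −0.75 ln(1 − 0.108108) = −0.75 ln(0.891892)
  = −0.75 × (-0.114410) = 0.085808 substitutions/site.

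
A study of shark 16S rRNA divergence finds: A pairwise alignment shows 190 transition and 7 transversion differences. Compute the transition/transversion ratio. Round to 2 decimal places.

R = 190/7 = 27.142857… ≈ 27.14 (to 2 d.p.).

27.14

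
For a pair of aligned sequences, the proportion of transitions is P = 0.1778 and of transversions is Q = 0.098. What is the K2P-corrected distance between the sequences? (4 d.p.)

Under the Kimura two-parameter model, d = −½ ln(1 − 2P − Q) − ¼ ln(1 − 2Q).
1 − 2P − Q = 0.5464, giving −½ ln(0.5464) = 0.302202.
1 − 2Q = 0.804, giving −¼ ln(0.804) = 0.054539.
d = 0.302202 + 0.054539 = 0.356741.

0.3567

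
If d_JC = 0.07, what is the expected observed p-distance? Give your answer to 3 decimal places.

p = (3/4)(1 − e^(−4d/3)) = 0.75 × (1 − e^(-0.093333)) = 0.75 × (1 − 0.910890) = 0.066833.

0.067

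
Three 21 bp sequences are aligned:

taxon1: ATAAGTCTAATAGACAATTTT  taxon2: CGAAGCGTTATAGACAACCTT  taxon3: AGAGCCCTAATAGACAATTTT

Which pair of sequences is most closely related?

taxon1 and taxon3

taxon1–taxon2: 7/21 differ, p = 0.333, d = 0.441.
taxon1–taxon3: 4/21 differ, p = 0.190, d = 0.220.
taxon2–taxon3: 7/21 differ, p = 0.333, d = 0.441.
The smallest distance is between taxon1 and taxon3.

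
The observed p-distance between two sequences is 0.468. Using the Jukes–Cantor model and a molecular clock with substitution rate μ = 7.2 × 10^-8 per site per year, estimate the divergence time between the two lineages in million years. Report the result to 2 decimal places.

5.09

d = −(3/4) ln(1 − 4p/3) = −0.75 ln(1 − 0.624) = −0.75 ln(0.376)
  = −0.75 × (-0.978166) = 0.733625 substitutions/site.
Under a molecular clock d = 2μt, so t = d/(2μ) = 0.733625 / (2 × 7.2 × 10^-8) = 5.09 million years.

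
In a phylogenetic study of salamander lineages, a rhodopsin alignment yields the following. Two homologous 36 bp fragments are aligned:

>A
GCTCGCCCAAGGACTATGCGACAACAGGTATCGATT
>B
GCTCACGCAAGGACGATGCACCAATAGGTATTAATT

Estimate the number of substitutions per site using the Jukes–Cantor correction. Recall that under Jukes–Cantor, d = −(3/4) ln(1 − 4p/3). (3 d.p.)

0.264

The sequences differ at 8 of 36 sites (5, 7, 15, 20, 21, 25, 32, 33), so p = 8/36 ≈ 0.222222.
d = −(3/4) ln(1 − 4p/3) = −0.75 ln(1 − 0.296296) = −0.75 ln(0.703704)
  = −0.75 × (-0.351397) = 0.263548 substitutions/site.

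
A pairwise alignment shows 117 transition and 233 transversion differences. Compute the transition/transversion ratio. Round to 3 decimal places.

R = 117/233 = 0.502145… ≈ 0.502 (to 3 d.p.).

0.502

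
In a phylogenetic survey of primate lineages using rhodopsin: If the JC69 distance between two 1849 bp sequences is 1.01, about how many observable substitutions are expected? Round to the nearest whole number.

1026

Invert JC69: p = (3/4)(1 − e^(−4d/3)) = 0.75 × (1 − e^(-1.346667)) = 0.75 × (1 − 0.260106) = 0.554921.
Expected differing sites = pL ≈ 0.554921 × 1849 = 1026.048929 ≈ 1026.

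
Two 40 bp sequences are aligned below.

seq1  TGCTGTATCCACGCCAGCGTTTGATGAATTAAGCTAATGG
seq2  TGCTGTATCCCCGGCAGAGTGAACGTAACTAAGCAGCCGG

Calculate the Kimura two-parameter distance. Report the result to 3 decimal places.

Of 40 sites, 4 differences are transitions and 10 are transversions, so P = 4/40 = 0.1 and Q = 10/40 = 0.25.
Under the Kimura two-parameter model, d = −½ ln(1 − 2P − Q) − ¼ ln(1 − 2Q).
1 − 2P − Q = 0.55, giving −½ ln(0.55) = 0.298919.
1 − 2Q = 0.5, giving −¼ ln(0.5) = 0.173287.
d = 0.298919 + 0.173287 = 0.472206.

0.472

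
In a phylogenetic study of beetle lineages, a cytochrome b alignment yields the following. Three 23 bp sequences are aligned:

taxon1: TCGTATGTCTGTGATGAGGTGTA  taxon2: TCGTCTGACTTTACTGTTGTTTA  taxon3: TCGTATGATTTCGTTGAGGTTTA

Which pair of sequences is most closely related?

taxon1–taxon2: 8/23 differ, p = 0.348, d = 0.467.
taxon1–taxon3: 6/23 differ, p = 0.261, d = 0.321.
taxon2–taxon3: 7/23 differ, p = 0.304, d = 0.390.
The smallest distance is between taxon1 and taxon3.

taxon1 and taxon3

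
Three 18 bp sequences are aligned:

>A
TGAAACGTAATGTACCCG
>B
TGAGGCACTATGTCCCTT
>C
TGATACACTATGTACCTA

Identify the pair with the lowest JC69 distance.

B and C

A–B: 8/18 differ, p = 0.444, d = 0.673.
A–C: 6/18 differ, p = 0.333, d = 0.441.
B–C: 4/18 differ, p = 0.222, d = 0.264.
The smallest distance is between B and C.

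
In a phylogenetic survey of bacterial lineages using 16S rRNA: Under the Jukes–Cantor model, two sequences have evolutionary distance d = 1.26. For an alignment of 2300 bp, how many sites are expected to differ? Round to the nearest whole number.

1404

Invert JC69: p = (3/4)(1 − e^(−4d/3)) = 0.75 × (1 − e^(-1.68)) = 0.75 × (1 − 0.186374) = 0.610220.
Expected differing sites = pL ≈ 0.610220 × 2300 = 1403.506 ≈ 1404.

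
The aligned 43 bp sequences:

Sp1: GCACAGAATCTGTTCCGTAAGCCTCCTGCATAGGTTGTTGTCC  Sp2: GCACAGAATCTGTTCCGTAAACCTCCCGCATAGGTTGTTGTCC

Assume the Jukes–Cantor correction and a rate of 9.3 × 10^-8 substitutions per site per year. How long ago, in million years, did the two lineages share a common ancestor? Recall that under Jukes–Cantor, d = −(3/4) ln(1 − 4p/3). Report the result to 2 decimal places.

0.26

The sequences differ at 2 of 43 sites (21, 27), so p = 2/43 ≈ 0.046512.
d = −(3/4) ln(1 − 4p/3) = −0.75 ln(1 − 0.062016) = −0.75 ln(0.937984)
  = −0.75 × (-0.064022) = 0.048017 substitutions/site.
Under a molecular clock d = 2μt, so t = d/(2μ) = 0.048017 / (2 × 9.3 × 10^-8) = 0.26 million years.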